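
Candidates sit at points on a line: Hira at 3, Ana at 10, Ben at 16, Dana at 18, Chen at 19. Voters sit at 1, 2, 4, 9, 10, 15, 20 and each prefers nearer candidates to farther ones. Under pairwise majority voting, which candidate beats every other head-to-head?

Ana

With single-peaked preferences on a line, the Condorcet winner is the candidate closest to the median voter.
The median voter (position 9) is closest to Ana at 10.
Check: Ana vs Chen — voters closer to Ana: 5 of 7.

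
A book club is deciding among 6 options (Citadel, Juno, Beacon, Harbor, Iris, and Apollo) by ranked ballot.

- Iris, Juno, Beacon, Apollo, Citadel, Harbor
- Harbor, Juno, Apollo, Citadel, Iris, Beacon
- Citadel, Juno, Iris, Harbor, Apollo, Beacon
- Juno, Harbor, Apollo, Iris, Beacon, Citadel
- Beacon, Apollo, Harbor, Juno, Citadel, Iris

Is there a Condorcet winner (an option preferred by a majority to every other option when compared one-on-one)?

Head-to-head results (5 voters total):
Citadel vs Juno: Juno wins 4–1.
Citadel vs Beacon: Beacon wins 3–2.
Citadel vs Harbor: Harbor wins 3–2.
Citadel vs Iris: Citadel wins 3–2.
Citadel vs Apollo: Apollo wins 4–1.
Juno vs Beacon: Juno wins 4–1.
Juno vs Harbor: Juno wins 3–2.
Juno vs Iris: Juno wins 4–1.
Juno vs Apollo: Juno wins 4–1.
Beacon vs Harbor: Harbor wins 3–2.
Beacon vs Iris: Iris wins 4–1.
Beacon vs Apollo: Apollo wins 3–2.
Harbor vs Iris: Harbor wins 3–2.
Harbor vs Apollo: Harbor wins 3–2.
Iris vs Apollo: Apollo wins 3–2.
Juno beats each rival — Citadel (4–1), Beacon (4–1), Harbor (3–2), Iris (4–1), Apollo (4–1) — so Juno is the Condorcet winner.

Yes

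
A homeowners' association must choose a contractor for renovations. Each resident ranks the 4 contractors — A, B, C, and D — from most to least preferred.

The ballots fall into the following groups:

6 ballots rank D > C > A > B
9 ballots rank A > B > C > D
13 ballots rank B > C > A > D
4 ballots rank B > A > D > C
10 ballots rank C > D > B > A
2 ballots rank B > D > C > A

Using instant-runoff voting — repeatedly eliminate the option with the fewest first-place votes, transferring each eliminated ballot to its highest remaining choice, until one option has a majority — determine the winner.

B

Round 1: B 19, C 10, A 9, D 6. D has the fewest and is eliminated.
Round 2: B 19, C 16, A 9. A has the fewest and is eliminated.
Round 3: B 28, C 16. B has a majority.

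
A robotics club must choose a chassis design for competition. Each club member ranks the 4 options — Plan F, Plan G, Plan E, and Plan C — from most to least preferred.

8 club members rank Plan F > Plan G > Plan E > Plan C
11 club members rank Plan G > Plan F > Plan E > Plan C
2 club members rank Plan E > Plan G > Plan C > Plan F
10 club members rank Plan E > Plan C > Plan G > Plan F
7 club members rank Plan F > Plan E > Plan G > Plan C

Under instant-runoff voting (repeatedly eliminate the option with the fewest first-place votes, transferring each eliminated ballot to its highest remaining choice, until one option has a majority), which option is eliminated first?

Plan C

Round 1: Plan F 15, Plan E 12, Plan G 11, Plan C 0. Plan C has the fewest and is eliminated.
Round 2: Plan F 15, Plan E 12, Plan G 11. Plan G has the fewest and is eliminated.
Round 3: Plan F 26, Plan E 12. Plan F has a majority.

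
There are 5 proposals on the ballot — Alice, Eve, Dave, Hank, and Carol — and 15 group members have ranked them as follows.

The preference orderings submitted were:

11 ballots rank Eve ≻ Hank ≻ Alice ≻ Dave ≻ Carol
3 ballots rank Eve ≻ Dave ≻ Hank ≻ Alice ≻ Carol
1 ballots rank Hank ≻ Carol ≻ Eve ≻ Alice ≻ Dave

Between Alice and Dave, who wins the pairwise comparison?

Alice

Ballots ranking Alice above Dave: 11+1 = 12.
Ballots ranking Dave above Alice: 3.
Alice wins the head-to-head, 12–3.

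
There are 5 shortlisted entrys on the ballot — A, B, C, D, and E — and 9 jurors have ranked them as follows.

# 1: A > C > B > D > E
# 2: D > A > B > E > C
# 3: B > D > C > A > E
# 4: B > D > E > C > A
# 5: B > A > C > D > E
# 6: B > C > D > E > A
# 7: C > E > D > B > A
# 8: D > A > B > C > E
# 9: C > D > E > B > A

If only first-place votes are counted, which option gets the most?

First-place vote totals:
  A: 1
  B: 4
  C: 2
  D: 2
  E: 0
B has the most first-place votes.

B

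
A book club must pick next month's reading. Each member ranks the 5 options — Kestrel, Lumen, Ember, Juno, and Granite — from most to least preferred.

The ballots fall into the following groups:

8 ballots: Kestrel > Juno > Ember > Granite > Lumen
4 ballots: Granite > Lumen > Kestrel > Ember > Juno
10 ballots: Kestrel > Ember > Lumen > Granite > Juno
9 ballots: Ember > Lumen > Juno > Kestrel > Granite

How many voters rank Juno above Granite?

17

Ballots ranking Juno above Granite: 8+9 = 17.
Ballots ranking Granite above Juno: 4+10 = 14.
So 17 of 31 voters prefer Juno to Granite.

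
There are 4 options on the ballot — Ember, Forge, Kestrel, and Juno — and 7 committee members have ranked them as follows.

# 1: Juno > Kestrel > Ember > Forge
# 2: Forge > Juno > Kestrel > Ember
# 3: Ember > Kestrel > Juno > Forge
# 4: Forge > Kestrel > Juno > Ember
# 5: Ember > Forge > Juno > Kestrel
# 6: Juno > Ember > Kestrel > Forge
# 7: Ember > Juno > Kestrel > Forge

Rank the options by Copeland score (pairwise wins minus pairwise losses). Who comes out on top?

Juno

Pairwise results:
  Ember vs Forge: Ember wins 5–2.
  Ember vs Kestrel: Ember wins 4–3.
  Ember vs Juno: Juno wins 4–3.
  Forge vs Kestrel: Kestrel wins 4–3.
  Forge vs Juno: Juno wins 4–3.
  Kestrel vs Juno: Juno wins 5–2.
Copeland scores (wins − losses):
  Ember: 2 − 1 = 1
  Forge: 0 − 3 = -3
  Kestrel: 1 − 2 = -1
  Juno: 3 − 0 = 3
Juno has the best Copeland score.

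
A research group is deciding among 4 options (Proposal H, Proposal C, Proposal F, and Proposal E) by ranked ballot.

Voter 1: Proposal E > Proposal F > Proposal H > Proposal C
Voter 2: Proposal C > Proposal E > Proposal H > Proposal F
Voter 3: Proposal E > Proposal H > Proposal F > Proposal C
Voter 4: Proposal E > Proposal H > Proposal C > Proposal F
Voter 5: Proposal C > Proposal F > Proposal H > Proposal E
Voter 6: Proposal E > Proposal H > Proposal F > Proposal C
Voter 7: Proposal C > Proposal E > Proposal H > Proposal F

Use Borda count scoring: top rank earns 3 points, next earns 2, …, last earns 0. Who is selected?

Borda scores:
  Proposal H: 1 + 1 + 2 + 2 + 1 + 2 + 1 = 10
  Proposal C: 0 + 3 + 0 + 1 + 3 + 0 + 3 = 10
  Proposal F: 2 + 0 + 1 + 0 + 2 + 1 + 0 = 6
  Proposal E: 3 + 2 + 3 + 3 + 0 + 3 + 2 = 16
Proposal E has the highest total.

Proposal E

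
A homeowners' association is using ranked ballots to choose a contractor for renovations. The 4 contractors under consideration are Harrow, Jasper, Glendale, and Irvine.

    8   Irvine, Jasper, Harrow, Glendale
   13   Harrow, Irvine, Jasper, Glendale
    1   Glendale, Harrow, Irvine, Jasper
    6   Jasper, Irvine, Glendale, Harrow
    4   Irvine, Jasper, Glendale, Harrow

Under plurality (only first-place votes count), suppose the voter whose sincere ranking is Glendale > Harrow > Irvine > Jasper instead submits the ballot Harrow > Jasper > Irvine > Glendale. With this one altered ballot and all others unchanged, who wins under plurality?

First-place totals with the altered ballot: Harrow 14, Jasper 6, Glendale 0, Irvine 12.
The winner is unchanged: still Harrow.

Harrow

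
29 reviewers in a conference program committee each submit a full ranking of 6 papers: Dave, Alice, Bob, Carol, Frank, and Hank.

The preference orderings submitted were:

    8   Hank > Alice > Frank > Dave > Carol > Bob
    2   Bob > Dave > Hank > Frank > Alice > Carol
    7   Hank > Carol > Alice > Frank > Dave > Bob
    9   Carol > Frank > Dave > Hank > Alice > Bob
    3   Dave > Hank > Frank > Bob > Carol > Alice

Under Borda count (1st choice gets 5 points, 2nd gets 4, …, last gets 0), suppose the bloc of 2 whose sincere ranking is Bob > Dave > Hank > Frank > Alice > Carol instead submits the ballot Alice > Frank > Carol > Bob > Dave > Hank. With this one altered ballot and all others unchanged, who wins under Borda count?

Borda totals with the altered ballot: Dave 67, Alice 72, Bob 10, Carol 90, Frank 91, Hank 105.
The winner is unchanged: still Hank.

Hank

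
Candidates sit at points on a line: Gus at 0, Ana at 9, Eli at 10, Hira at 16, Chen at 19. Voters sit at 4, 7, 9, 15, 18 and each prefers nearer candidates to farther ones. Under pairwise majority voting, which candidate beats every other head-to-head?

Ana

With single-peaked preferences on a line, the Condorcet winner is the candidate closest to the median voter.
The median voter (position 9) is closest to Ana at 9.
Check: Ana vs Eli — voters closer to Ana: 3 of 5.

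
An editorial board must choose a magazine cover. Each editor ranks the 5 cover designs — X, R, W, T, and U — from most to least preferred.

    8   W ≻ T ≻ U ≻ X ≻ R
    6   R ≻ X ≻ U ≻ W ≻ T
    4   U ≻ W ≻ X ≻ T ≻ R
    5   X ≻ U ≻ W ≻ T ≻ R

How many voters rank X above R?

17

Ballots ranking X above R: 8+4+5 = 17.
Ballots ranking R above X: 6.
So 17 of 23 voters prefer X to R.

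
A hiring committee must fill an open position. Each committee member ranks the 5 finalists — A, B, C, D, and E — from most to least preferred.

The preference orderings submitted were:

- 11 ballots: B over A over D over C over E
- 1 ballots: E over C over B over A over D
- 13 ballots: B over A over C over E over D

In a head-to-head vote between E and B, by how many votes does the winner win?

23

Ballots ranking E above B: 1.
Ballots ranking B above E: 11+13 = 24.
B wins 24–1, a margin of 23.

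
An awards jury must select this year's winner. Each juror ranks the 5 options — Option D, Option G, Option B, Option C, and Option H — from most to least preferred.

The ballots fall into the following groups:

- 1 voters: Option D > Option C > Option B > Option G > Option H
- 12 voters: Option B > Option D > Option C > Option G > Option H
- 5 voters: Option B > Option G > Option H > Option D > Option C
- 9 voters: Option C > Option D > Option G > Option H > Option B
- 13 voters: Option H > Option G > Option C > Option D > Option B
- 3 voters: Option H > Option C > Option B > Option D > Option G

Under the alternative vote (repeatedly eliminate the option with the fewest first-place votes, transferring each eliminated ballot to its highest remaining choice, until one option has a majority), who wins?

Option H

Round 1: Option B 17, Option H 16, Option C 9, Option D 1, Option G 0. Option G has the fewest and is eliminated.
Round 2: Option B 17, Option H 16, Option C 9, Option D 1. Option D has the fewest and is eliminated.
Round 3: Option B 17, Option H 16, Option C 10. Option C has the fewest and is eliminated.
Round 4: Option H 25, Option B 18. Option H has a majority.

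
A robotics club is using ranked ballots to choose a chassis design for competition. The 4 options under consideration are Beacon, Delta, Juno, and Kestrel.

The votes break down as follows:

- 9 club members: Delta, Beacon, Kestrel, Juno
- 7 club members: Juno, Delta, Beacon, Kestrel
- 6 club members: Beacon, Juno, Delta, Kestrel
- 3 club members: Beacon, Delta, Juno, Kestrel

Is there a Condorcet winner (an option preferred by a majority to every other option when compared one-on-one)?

No

Head-to-head results (25 voters total):
Beacon vs Delta: Delta wins 16–9.
Beacon vs Juno: Beacon wins 18–7.
Beacon vs Kestrel: Beacon wins 25–0.
Delta vs Juno: Juno wins 13–12.
Delta vs Kestrel: Delta wins 25–0.
Juno vs Kestrel: Juno wins 16–9.
No candidate beats all others: Beacon beats Juno beats Delta beats Beacon, a majority cycle.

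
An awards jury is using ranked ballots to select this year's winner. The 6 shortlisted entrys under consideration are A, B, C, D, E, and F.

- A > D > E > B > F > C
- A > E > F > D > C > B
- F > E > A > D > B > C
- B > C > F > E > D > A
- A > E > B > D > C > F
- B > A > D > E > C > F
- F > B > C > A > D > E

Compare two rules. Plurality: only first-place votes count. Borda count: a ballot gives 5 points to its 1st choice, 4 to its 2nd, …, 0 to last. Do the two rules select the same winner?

Yes

Plurality first-place counts: A 3, B 2, C 0, D 0, E 0, F 2 → A.
Borda totals: A 24, B 20, C 10, D 15, E 19, F 17 → A.
The two rules agree on A.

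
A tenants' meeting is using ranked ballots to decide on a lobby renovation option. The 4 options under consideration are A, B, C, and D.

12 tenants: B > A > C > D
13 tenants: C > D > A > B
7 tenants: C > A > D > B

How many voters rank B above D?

12

Ballots ranking B above D: 12.
Ballots ranking D above B: 13+7 = 20.
So 12 of 32 voters prefer B to D.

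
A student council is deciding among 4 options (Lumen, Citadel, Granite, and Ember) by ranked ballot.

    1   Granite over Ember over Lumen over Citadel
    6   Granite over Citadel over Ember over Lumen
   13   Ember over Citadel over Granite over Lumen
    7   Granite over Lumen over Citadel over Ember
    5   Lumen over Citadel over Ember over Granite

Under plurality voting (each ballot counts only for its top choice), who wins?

First-place vote totals:
  Lumen: 5
  Citadel: 0
  Granite: 14
  Ember: 13
Granite has the most first-place votes.

Granite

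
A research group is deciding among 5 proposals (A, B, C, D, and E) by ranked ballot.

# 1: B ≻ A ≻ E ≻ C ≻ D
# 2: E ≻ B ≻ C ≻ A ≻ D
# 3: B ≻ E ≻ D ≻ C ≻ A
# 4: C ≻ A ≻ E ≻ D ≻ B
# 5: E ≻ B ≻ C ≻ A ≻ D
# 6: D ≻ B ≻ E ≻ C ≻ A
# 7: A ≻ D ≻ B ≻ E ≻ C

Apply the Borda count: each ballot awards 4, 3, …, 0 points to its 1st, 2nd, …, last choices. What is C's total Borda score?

11

Borda scores:
  A: 3 + 1 + 0 + 3 + 1 + 0 + 4 = 12
  B: 4 + 3 + 4 + 0 + 3 + 3 + 2 = 19
  C: 1 + 2 + 1 + 4 + 2 + 1 + 0 = 11
  D: 0 + 0 + 2 + 1 + 0 + 4 + 3 = 10
  E: 2 + 4 + 3 + 2 + 4 + 2 + 1 = 18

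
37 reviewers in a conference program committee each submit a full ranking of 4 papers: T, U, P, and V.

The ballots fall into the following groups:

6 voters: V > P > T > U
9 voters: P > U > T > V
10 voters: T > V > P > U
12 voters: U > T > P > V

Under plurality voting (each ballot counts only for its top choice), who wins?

First-place vote totals:
  T: 10
  U: 12
  P: 9
  V: 6
U has the most first-place votes.

U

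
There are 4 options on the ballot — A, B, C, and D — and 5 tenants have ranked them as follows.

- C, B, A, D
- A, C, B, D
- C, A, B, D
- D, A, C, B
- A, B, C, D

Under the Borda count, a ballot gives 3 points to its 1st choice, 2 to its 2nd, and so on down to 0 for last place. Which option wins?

A

Borda scores:
  A: 1 + 3 + 2 + 2 + 3 = 11
  B: 2 + 1 + 1 + 0 + 2 = 6
  C: 3 + 2 + 3 + 1 + 1 = 10
  D: 0 + 0 + 0 + 3 + 0 = 3
A has the highest total.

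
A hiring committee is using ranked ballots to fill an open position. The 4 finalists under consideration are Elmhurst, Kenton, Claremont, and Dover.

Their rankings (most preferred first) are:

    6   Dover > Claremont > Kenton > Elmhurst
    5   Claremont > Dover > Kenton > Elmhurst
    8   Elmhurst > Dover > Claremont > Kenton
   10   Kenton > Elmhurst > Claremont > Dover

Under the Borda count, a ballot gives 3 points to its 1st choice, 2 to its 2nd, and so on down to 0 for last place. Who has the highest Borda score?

Borda scores:
  Elmhurst: 6·0 + 5·0 + 8·3 + 10·2 = 44
  Kenton: 6·1 + 5·1 + 8·0 + 10·3 = 41
  Claremont: 6·2 + 5·3 + 8·1 + 10·1 = 45
  Dover: 6·3 + 5·2 + 8·2 + 10·0 = 44
Claremont has the highest total.

Claremont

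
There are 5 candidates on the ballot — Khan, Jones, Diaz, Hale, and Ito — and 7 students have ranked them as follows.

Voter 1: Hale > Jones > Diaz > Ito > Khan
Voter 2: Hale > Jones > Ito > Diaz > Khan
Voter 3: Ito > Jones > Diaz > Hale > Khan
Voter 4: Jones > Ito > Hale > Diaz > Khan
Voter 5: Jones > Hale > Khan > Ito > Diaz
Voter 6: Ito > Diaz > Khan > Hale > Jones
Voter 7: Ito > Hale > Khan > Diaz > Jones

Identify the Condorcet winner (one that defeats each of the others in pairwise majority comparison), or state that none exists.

Head-to-head results (7 voters total):
Khan vs Jones: Jones wins 5–2.
Khan vs Diaz: Diaz wins 5–2.
Khan vs Hale: Hale wins 6–1.
Khan vs Ito: Ito wins 6–1.
Jones vs Diaz: Jones wins 5–2.
Jones vs Hale: Hale wins 4–3.
Jones vs Ito: Jones wins 4–3.
Diaz vs Hale: Hale wins 5–2.
Diaz vs Ito: Ito wins 6–1.
Hale vs Ito: Ito wins 4–3.
No candidate beats all others: Jones beats Ito beats Hale beats Jones, a majority cycle.

There is no Condorcet winner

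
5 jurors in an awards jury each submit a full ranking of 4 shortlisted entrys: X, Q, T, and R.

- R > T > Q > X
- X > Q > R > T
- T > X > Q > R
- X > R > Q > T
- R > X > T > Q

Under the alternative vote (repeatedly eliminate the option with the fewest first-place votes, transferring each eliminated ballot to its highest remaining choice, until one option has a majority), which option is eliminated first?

Round 1: X 2, R 2, T 1, Q 0. Q has the fewest and is eliminated.
Round 2: X 2, R 2, T 1. T has the fewest and is eliminated.
Round 3: X 3, R 2. X has a majority.

Q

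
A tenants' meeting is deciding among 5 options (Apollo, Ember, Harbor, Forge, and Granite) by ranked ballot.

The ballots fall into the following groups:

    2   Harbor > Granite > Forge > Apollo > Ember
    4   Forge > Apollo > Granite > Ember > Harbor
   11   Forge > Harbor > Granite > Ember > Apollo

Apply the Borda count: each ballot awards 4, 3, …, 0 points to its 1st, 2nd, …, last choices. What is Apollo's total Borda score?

14

Borda scores:
  Apollo: 2·1 + 4·3 + 11·0 = 14
  Ember: 2·0 + 4·1 + 11·1 = 15
  Harbor: 2·4 + 4·0 + 11·3 = 41
  Forge: 2·2 + 4·4 + 11·4 = 64
  Granite: 2·3 + 4·2 + 11·2 = 36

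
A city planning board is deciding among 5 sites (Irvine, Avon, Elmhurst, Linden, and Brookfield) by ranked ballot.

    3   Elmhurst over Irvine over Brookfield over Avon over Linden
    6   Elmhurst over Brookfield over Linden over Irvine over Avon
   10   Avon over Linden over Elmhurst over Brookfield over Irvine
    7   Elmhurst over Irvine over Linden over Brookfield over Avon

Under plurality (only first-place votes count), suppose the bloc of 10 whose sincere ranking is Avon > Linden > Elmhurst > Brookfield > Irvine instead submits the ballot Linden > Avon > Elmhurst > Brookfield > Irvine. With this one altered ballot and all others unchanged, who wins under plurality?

Elmhurst

First-place totals with the altered ballot: Irvine 0, Avon 0, Elmhurst 16, Linden 10, Brookfield 0.
The winner is unchanged: still Elmhurst.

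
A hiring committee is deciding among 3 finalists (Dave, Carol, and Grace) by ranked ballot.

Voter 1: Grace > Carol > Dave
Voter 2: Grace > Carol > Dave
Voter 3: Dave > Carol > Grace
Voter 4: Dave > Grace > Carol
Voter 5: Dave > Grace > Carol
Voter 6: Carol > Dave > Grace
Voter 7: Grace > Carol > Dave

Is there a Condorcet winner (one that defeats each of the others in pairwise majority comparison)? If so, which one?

None — there is no Condorcet winner

Head-to-head results (7 voters total):
Dave vs Carol: Carol wins 4–3.
Dave vs Grace: Dave wins 4–3.
Carol vs Grace: Grace wins 5–2.
No candidate beats all others: Dave beats Grace beats Carol beats Dave, a majority cycle.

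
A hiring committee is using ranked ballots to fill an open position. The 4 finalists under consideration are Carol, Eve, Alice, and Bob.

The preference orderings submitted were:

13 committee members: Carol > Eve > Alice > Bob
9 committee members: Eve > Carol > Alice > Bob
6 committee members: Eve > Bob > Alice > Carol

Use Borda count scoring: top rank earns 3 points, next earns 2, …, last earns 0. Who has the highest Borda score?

Eve

Borda scores:
  Carol: 13·3 + 9·2 + 6·0 = 57
  Eve: 13·2 + 9·3 + 6·3 = 71
  Alice: 13·1 + 9·1 + 6·1 = 28
  Bob: 13·0 + 9·0 + 6·2 = 12
Eve has the highest total.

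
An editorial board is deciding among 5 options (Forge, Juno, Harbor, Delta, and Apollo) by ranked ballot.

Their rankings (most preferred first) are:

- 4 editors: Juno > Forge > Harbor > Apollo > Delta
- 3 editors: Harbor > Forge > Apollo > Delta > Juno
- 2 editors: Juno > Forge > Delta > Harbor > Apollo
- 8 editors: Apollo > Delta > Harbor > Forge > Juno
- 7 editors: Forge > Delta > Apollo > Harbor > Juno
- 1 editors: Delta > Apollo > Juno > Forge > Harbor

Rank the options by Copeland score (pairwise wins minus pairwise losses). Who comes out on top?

Pairwise results:
  Forge vs Juno: Forge wins 18–7.
  Forge vs Harbor: Forge wins 14–11.
  Forge vs Delta: Forge wins 16–9.
  Forge vs Apollo: Forge wins 16–9.
  Juno vs Harbor: Harbor wins 18–7.
  Juno vs Delta: Delta wins 19–6.
  Juno vs Apollo: Apollo wins 19–6.
  Harbor vs Delta: Delta wins 18–7.
  Harbor vs Apollo: Apollo wins 16–9.
  Delta vs Apollo: Apollo wins 15–10.
Copeland scores (wins − losses):
  Forge: 4 − 0 = 4
  Juno: 0 − 4 = -4
  Harbor: 1 − 3 = -2
  Delta: 2 − 2 = 0
  Apollo: 3 − 1 = 2
Forge has the best Copeland score.

Forge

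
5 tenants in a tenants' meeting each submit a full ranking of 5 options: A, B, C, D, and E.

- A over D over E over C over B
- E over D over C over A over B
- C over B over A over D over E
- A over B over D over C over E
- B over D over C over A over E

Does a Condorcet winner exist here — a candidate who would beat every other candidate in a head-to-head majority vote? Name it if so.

Head-to-head results (5 voters total):
A vs B: A wins 3–2.
A vs C: C wins 3–2.
A vs D: A wins 3–2.
A vs E: A wins 4–1.
B vs C: C wins 3–2.
B vs D: B wins 3–2.
B vs E: B wins 3–2.
C vs D: D wins 4–1.
C vs E: C wins 3–2.
D vs E: D wins 4–1.
No candidate beats all others: A beats D beats C beats A, a majority cycle.

There is no Condorcet winner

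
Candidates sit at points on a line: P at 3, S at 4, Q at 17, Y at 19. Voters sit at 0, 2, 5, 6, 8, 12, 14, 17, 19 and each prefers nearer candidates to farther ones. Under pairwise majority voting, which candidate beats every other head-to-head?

With single-peaked preferences on a line, the Condorcet winner is the candidate closest to the median voter.
The median voter (position 8) is closest to S at 4.
Check: S vs Q — voters closer to S: 5 of 9.

S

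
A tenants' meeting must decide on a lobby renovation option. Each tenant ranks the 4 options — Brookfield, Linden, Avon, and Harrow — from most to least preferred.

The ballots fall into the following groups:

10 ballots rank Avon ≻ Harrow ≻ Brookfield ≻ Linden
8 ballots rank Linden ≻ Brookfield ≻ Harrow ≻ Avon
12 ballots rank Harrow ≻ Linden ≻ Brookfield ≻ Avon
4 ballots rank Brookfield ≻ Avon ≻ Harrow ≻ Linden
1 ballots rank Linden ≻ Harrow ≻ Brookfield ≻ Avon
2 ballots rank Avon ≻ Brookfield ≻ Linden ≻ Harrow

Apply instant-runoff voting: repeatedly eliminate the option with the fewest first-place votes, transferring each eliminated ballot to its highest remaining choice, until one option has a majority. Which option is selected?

Harrow

Round 1: Avon 12, Harrow 12, Linden 9, Brookfield 4. Brookfield has the fewest and is eliminated.
Round 2: Avon 16, Harrow 12, Linden 9. Linden has the fewest and is eliminated.
Round 3: Harrow 21, Avon 16. Harrow has a majority.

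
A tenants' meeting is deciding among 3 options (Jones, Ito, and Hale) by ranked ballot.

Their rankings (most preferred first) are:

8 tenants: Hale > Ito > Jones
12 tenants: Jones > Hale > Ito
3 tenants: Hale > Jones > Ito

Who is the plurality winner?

Jones

First-place vote totals:
  Jones: 12
  Ito: 0
  Hale: 11
Jones has the most first-place votes.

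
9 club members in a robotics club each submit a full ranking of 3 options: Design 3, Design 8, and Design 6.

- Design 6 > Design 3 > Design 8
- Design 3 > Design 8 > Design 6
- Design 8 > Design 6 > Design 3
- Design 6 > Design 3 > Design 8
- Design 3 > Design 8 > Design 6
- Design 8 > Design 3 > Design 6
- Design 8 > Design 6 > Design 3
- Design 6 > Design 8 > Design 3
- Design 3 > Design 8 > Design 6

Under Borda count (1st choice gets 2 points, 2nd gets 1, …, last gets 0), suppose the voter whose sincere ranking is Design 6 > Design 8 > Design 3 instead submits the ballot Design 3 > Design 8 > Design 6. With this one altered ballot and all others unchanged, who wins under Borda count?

Design 3

Borda totals with the altered ballot: Design 3 11, Design 8 10, Design 6 6.
The switch changes the winner from Design 8 to Design 3.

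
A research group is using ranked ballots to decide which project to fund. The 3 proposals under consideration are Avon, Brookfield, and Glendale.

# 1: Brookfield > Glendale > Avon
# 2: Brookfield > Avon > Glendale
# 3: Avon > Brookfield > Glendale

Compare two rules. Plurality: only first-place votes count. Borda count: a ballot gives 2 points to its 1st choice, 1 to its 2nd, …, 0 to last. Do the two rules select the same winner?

Plurality first-place counts: Avon 1, Brookfield 2, Glendale 0 → Brookfield.
Borda totals: Avon 3, Brookfield 5, Glendale 1 → Brookfield.
The two rules agree on Brookfield.

Yes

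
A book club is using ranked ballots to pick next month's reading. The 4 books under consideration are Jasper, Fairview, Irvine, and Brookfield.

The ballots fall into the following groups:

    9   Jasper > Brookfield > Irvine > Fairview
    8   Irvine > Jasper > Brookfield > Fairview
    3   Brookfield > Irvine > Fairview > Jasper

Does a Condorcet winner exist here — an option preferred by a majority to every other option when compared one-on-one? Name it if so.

Head-to-head results (20 voters total):
Jasper vs Fairview: Jasper wins 17–3.
Jasper vs Irvine: Irvine wins 11–9.
Jasper vs Brookfield: Jasper wins 17–3.
Fairview vs Irvine: Irvine wins 20–0.
Fairview vs Brookfield: Brookfield wins 20–0.
Irvine vs Brookfield: Brookfield wins 12–8.
No candidate beats all others: Jasper beats Brookfield beats Irvine beats Jasper, a majority cycle.

No Condorcet winner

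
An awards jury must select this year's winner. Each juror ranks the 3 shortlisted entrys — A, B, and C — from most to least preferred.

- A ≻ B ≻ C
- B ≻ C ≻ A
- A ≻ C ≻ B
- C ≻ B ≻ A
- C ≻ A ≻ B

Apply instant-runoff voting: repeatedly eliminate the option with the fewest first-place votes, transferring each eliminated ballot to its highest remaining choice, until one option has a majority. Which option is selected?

C

Round 1: A 2, C 2, B 1. B has the fewest and is eliminated.
Round 2: C 3, A 2. C has a majority.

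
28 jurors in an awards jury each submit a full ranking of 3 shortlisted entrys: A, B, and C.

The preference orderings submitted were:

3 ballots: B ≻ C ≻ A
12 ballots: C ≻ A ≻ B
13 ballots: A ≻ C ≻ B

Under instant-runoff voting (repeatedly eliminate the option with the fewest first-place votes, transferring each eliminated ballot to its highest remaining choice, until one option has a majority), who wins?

Round 1: A 13, C 12, B 3. B has the fewest and is eliminated.
Round 2: C 15, A 13. C has a majority.

C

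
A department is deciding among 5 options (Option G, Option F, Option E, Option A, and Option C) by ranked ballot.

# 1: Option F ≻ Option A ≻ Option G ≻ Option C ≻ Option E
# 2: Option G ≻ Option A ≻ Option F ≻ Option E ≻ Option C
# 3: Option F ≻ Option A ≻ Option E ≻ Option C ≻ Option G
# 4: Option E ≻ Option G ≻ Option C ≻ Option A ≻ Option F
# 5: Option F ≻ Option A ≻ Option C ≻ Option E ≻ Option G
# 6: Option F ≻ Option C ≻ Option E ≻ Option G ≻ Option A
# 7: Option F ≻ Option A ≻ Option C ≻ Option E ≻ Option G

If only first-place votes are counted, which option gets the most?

Option F

First-place vote totals:
  Option G: 1
  Option F: 5
  Option E: 1
  Option A: 0
  Option C: 0
Option F has the most first-place votes.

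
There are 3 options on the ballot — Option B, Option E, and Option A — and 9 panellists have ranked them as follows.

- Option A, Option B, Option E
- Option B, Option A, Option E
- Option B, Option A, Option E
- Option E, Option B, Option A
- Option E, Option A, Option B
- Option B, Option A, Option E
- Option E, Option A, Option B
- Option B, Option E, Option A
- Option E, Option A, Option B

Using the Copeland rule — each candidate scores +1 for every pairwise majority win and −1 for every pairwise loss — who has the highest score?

Option B

Pairwise results:
  Option B vs Option E: Option B wins 5–4.
  Option B vs Option A: Option B wins 5–4.
  Option E vs Option A: Option E wins 5–4.
Copeland scores (wins − losses):
  Option B: 2 − 0 = 2
  Option E: 1 − 1 = 0
  Option A: 0 − 2 = -2
Option B has the best Copeland score.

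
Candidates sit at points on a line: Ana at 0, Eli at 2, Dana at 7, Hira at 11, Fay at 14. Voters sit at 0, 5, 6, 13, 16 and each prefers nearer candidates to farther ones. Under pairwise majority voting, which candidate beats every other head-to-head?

With single-peaked preferences on a line, the Condorcet winner is the candidate closest to the median voter.
The median voter (position 6) is closest to Dana at 7.
Check: Dana vs Fay — voters closer to Dana: 3 of 5.

Dana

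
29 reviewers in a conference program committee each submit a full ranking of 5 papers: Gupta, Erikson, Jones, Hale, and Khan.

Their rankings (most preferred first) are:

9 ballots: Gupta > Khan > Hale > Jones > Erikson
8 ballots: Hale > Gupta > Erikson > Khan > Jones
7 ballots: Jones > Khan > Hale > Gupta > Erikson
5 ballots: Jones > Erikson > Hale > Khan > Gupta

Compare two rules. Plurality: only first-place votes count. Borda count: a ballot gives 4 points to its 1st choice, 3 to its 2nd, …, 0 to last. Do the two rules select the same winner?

No

Plurality first-place counts: Gupta 9, Erikson 0, Jones 12, Hale 8, Khan 0 → Jones.
Borda totals: Gupta 67, Erikson 31, Jones 57, Hale 74, Khan 61 → Hale.
The two rules disagree: plurality picks Jones, Borda picks Hale.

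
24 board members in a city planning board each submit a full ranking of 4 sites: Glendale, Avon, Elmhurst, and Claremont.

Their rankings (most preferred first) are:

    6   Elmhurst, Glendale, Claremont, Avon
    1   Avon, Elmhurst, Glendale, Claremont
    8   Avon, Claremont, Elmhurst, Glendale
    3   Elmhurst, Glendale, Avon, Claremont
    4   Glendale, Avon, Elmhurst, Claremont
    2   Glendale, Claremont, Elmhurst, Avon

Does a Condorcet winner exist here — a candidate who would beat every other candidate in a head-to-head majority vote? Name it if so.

Head-to-head results (24 voters total):
Glendale vs Avon: Glendale wins 15–9.
Glendale vs Elmhurst: Elmhurst wins 18–6.
Glendale vs Claremont: Glendale wins 16–8.
Avon vs Elmhurst: Avon wins 13–11.
Avon vs Claremont: Avon wins 16–8.
Elmhurst vs Claremont: Elmhurst wins 14–10.
No candidate beats all others: Glendale beats Avon beats Elmhurst beats Glendale, a majority cycle.

There is no Condorcet winner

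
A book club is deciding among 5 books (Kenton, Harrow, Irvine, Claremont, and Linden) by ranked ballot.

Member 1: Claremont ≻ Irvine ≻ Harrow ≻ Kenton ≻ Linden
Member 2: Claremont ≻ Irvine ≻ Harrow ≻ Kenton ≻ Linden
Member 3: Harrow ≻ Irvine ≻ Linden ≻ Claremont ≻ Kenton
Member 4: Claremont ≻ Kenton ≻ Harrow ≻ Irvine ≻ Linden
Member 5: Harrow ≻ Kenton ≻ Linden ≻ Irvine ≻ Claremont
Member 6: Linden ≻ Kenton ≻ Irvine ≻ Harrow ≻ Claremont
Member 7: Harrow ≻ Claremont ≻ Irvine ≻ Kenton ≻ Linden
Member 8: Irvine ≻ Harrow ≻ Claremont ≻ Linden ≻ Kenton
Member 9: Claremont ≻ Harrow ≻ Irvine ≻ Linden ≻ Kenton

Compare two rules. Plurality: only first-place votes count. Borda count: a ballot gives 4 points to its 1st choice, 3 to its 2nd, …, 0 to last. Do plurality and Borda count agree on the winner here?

Plurality first-place counts: Kenton 0, Harrow 3, Irvine 1, Claremont 4, Linden 1 → Claremont.
Borda totals: Kenton 12, Harrow 25, Irvine 21, Claremont 22, Linden 10 → Harrow.
The two rules disagree: plurality picks Claremont, Borda picks Harrow.

No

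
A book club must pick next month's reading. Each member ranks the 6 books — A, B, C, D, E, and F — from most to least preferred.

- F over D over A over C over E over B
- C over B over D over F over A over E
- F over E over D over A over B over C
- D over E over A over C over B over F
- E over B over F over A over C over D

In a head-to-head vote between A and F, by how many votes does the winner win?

3

Ballots ranking A above F: 1.
Ballots ranking F above A: 4.
F wins 4–1, a margin of 3.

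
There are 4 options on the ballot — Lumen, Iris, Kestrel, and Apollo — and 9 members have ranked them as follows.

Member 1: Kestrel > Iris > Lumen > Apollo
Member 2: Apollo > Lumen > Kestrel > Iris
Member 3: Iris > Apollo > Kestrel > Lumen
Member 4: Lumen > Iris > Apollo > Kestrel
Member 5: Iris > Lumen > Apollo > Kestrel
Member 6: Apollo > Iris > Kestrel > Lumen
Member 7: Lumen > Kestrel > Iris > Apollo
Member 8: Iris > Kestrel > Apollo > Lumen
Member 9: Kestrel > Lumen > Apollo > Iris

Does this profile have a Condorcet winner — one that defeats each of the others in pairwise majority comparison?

Head-to-head results (9 voters total):
Lumen vs Iris: Iris wins 5–4.
Lumen vs Kestrel: Kestrel wins 5–4.
Lumen vs Apollo: Lumen wins 5–4.
Iris vs Kestrel: Iris wins 5–4.
Iris vs Apollo: Iris wins 6–3.
Kestrel vs Apollo: Apollo wins 5–4.
Iris beats each rival — Lumen (5–4), Kestrel (5–4), Apollo (6–3) — so Iris is the Condorcet winner.

Yes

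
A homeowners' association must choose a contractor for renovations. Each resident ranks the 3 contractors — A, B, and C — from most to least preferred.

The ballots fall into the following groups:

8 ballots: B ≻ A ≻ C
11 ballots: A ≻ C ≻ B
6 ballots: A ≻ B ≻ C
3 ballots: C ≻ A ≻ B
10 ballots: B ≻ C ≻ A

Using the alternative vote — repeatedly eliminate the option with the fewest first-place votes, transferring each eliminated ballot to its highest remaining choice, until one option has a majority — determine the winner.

Round 1: B 18, A 17, C 3. C has the fewest and is eliminated.
Round 2: A 20, B 18. A has a majority.

A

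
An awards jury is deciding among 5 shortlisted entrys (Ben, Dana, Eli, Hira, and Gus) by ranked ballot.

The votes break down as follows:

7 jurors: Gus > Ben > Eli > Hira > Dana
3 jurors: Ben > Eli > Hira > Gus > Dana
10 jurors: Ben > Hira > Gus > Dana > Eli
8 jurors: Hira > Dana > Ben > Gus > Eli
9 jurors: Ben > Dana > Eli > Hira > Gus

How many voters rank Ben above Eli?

Ballots ranking Ben above Eli: 7+3+10+8+9 = 37.
Ballots ranking Eli above Ben: 0.
So 37 of 37 voters prefer Ben to Eli.

37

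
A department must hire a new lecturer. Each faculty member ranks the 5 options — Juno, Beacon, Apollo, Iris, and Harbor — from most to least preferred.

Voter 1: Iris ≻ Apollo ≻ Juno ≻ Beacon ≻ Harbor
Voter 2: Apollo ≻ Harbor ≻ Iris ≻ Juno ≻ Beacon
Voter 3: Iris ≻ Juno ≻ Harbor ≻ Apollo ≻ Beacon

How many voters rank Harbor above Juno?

Ballots ranking Harbor above Juno: 1.
Ballots ranking Juno above Harbor: 2.
So 1 of 3 voters prefer Harbor to Juno.

1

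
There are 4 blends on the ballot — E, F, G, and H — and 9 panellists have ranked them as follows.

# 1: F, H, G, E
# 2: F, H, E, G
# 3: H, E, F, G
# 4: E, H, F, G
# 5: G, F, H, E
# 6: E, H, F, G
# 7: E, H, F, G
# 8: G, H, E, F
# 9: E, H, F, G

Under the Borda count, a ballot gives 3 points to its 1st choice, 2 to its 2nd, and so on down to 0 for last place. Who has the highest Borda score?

H

Borda scores:
  E: 0 + 1 + 2 + 3 + 0 + 3 + 3 + 1 + 3 = 16
  F: 3 + 3 + 1 + 1 + 2 + 1 + 1 + 0 + 1 = 13
  G: 1 + 0 + 0 + 0 + 3 + 0 + 0 + 3 + 0 = 7
  H: 2 + 2 + 3 + 2 + 1 + 2 + 2 + 2 + 2 = 18
H has the highest total.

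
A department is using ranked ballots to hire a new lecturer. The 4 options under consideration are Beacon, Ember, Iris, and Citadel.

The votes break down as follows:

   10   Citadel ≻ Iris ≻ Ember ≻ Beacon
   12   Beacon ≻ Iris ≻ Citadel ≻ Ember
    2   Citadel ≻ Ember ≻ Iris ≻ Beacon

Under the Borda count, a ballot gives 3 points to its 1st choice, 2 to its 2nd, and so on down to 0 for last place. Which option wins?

Citadel

Borda scores:
  Beacon: 10·0 + 12·3 + 2·0 = 36
  Ember: 10·1 + 12·0 + 2·2 = 14
  Iris: 10·2 + 12·2 + 2·1 = 46
  Citadel: 10·3 + 12·1 + 2·3 = 48
Citadel has the highest total.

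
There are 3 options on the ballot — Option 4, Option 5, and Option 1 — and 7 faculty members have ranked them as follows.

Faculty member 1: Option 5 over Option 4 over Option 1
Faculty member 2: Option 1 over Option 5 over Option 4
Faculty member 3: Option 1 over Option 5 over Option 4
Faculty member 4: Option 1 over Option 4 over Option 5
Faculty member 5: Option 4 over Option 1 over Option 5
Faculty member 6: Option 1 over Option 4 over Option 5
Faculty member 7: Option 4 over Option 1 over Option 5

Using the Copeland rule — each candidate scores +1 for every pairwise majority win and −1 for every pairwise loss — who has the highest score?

Option 1

Pairwise results:
  Option 4 vs Option 5: Option 4 wins 4–3.
  Option 4 vs Option 1: Option 1 wins 4–3.
  Option 5 vs Option 1: Option 1 wins 6–1.
Copeland scores (wins − losses):
  Option 4: 1 − 1 = 0
  Option 5: 0 − 2 = -2
  Option 1: 2 − 0 = 2
Option 1 has the best Copeland score.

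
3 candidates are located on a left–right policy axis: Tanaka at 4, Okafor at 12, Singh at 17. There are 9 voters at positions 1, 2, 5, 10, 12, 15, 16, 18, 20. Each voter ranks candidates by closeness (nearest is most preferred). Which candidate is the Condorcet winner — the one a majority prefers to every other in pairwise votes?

Okafor

With single-peaked preferences on a line, the Condorcet winner is the candidate closest to the median voter.
The median voter (position 12) is closest to Okafor at 12.
Check: Okafor vs Tanaka — voters closer to Okafor: 6 of 9.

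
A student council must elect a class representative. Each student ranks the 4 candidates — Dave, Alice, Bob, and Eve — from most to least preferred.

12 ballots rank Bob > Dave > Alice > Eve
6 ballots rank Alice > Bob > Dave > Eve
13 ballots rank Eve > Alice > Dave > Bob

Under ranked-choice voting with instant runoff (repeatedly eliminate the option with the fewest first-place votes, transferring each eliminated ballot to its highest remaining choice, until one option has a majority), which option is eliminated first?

Dave

Round 1: Eve 13, Bob 12, Alice 6, Dave 0. Dave has the fewest and is eliminated.
Round 2: Eve 13, Bob 12, Alice 6. Alice has the fewest and is eliminated.
Round 3: Bob 18, Eve 13. Bob has a majority.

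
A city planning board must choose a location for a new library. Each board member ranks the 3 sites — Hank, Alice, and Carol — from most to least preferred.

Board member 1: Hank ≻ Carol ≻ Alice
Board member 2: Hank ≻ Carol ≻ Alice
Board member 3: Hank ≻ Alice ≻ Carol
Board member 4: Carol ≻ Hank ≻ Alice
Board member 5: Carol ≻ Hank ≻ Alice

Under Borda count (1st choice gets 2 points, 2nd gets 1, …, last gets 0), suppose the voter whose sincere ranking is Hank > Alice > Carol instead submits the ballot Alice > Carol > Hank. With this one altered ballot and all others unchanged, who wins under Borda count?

Carol

Borda totals with the altered ballot: Hank 6, Alice 2, Carol 7.
The switch changes the winner from Hank to Carol.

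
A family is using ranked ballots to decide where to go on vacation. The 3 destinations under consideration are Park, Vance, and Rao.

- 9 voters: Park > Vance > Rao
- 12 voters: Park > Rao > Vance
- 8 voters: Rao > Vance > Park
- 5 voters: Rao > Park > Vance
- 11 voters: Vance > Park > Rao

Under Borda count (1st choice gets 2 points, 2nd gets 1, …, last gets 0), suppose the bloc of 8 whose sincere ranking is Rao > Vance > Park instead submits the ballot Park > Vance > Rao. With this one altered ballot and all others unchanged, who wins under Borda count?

Borda totals with the altered ballot: Park 74, Vance 39, Rao 22.
The winner is unchanged: still Park.

Park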